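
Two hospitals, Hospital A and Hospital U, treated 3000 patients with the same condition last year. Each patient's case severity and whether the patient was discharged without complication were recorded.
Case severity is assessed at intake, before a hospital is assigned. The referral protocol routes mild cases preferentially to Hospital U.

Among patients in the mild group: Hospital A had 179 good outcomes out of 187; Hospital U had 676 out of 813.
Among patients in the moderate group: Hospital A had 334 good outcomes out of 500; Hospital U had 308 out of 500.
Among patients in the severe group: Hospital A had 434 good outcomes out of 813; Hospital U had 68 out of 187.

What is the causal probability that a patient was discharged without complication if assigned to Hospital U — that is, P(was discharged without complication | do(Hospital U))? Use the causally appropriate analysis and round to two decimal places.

0.60

Case severity is set before the hospital has any effect — it is not caused by the hospital — and it independently drives the outcome. That makes it a confounder, so the causal comparison is within case severity levels.
Standardising Hospital U to the population case severity mix: 0.333·676/813 + 0.333·308/500 + 0.333·68/187 = 0.604.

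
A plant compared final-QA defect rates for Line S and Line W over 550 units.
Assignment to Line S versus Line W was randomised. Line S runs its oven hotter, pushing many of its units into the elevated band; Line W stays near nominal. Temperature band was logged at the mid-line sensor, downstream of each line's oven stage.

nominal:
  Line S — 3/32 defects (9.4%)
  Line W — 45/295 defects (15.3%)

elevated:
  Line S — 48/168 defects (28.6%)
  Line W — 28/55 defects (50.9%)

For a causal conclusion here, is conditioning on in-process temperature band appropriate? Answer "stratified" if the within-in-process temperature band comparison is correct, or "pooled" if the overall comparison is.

Within every in-process temperature band level Line S has the lower rate, yet pooled Line W does — Simpson's reversal.
The distribution of in-process temperature band is itself part of what the line does — it is an intermediate outcome. Holding it fixed would remove that part of the effect; the total effect is the pooled difference.
Pooled: Line S 25.5% vs Line W 20.9%; Line W is lower overall.

pooled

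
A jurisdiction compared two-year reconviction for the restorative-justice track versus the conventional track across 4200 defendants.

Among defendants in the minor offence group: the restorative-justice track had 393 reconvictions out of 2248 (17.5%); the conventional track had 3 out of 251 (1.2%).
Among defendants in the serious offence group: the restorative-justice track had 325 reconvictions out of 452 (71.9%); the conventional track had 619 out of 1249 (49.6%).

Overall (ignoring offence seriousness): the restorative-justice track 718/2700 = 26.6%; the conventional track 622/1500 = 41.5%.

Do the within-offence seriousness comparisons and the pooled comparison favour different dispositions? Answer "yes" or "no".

yes

Within each offence seriousness level (minor offence 17.5% vs 1.2%; serious offence 71.9% vs 49.6%), the conventional track has the lower rate every time. Pooled: 26.6% vs 41.5% — the restorative-justice track has the lower rate overall. The two comparisons disagree.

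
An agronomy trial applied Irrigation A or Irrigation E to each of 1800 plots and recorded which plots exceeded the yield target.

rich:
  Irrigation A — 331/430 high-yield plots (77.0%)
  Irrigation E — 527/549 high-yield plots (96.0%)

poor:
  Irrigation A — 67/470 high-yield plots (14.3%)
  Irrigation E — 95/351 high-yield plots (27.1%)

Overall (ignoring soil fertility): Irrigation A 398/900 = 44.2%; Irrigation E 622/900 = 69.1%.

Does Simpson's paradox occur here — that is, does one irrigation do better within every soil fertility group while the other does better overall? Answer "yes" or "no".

no

Within each soil fertility level (rich 77.0% vs 96.0%; poor 14.3% vs 27.1%), Irrigation E has the higher rate every time. Pooled: 44.2% vs 69.1% — Irrigation E has the higher rate overall. They agree.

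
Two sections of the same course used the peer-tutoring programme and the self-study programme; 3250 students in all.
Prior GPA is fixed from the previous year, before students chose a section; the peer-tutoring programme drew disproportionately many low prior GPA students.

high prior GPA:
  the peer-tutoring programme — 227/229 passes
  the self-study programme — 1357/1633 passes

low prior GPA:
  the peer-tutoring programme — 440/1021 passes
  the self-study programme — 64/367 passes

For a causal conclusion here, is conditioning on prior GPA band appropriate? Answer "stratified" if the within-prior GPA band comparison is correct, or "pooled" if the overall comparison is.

stratified

The imbalance in prior GPA band arose from how students were allocated, not from anything the teaching method did; and prior GPA band independently affects the outcome. The pooled gap is confounded — condition on prior GPA band.
Within each level — high prior GPA: 99.1% vs 83.1%; low prior GPA: 43.1% vs 17.4% — the peer-tutoring programme is higher every time.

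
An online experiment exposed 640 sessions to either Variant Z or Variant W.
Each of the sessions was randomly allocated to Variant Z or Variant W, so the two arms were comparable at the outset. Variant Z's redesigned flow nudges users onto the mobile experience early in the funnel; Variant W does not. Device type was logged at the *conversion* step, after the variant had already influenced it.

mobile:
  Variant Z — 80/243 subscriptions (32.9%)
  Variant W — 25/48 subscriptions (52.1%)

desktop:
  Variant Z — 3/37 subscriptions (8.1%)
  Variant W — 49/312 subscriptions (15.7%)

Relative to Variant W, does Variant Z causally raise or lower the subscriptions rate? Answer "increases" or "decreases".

Device type lies on the pathway variant → device type → outcome, so adjusting for it blocks the indirect effect. For the total causal effect of variant, use the unadjusted pooled rates.
Pooled: Variant Z 29.6% vs Variant W 20.6%; Variant Z is higher overall.

increases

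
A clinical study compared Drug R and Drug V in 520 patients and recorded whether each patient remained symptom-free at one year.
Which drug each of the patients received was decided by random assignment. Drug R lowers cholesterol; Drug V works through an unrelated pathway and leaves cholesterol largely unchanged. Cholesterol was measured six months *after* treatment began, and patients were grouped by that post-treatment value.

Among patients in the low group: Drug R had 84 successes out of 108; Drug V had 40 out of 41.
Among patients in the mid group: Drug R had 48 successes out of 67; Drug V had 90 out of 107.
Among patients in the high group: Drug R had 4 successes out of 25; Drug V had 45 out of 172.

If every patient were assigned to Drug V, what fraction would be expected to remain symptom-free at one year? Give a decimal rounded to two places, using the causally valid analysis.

The distribution of cholesterol is itself part of what the drug does — it is an intermediate outcome. Holding it fixed would remove that part of the effect; the total effect is the pooled difference.
So P(outcome | do(Drug V)) is just the pooled rate for Drug V: 175/320 = 0.547.

0.55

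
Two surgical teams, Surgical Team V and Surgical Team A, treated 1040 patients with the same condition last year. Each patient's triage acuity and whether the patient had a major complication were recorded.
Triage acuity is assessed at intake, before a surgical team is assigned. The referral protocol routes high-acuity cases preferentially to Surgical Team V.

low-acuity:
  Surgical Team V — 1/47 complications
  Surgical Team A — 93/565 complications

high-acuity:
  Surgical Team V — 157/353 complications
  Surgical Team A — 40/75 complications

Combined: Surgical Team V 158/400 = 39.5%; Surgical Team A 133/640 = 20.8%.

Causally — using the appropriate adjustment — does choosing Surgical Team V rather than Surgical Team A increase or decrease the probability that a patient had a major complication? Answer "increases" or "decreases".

The stratified and pooled comparisons disagree (Surgical Team V wins within each triage acuity; Surgical Team A wins overall), so the answer turns on the causal role of triage acuity.
Triage acuity differs across surgical teams for reasons unrelated to any effect of the surgical team itself, and it separately predicts the outcome — a classic confounder. We must compare within triage acuity levels.
Within each level — low-acuity: 2.1% vs 16.5%; high-acuity: 44.5% vs 53.3% — Surgical Team V is lower every time.

decreases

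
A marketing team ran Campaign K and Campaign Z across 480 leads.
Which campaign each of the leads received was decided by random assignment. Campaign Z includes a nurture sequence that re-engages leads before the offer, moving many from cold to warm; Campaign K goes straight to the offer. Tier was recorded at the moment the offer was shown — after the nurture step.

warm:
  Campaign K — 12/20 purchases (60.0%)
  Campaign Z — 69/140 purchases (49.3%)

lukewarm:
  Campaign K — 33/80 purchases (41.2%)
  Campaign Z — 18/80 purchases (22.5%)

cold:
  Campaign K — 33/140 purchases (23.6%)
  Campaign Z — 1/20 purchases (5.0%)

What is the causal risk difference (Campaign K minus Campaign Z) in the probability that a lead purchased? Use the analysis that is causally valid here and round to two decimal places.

-0.04

Within every engagement tier level Campaign K has the higher rate, yet pooled Campaign Z does — Simpson's reversal.
Engagement tier is recorded after the campaign and is itself shifted by it — it sits on the causal path from campaign to outcome. Conditioning on a mediator would strip out part of the effect we want; the pooled comparison gives the total causal effect.
The causal difference is the pooled difference: 0.325 − 0.367 = -0.042.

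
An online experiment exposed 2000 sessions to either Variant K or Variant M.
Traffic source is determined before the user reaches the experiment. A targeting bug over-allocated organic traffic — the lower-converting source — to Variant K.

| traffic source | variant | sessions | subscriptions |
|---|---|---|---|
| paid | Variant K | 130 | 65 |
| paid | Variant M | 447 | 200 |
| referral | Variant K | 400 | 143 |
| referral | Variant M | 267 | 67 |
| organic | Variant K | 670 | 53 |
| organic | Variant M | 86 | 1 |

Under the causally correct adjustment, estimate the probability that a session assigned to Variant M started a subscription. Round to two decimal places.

The stratified and pooled comparisons disagree (Variant K wins within each traffic source; Variant M wins overall), so the answer turns on the causal role of traffic source.
The imbalance in traffic source arose from how sessions were allocated, not from anything the variant did; and traffic source independently affects the outcome. The pooled gap is confounded — condition on traffic source.
Standardising Variant M to the population traffic source mix: 0.288·200/447 + 0.334·67/267 + 0.378·1/86 = 0.217.

0.22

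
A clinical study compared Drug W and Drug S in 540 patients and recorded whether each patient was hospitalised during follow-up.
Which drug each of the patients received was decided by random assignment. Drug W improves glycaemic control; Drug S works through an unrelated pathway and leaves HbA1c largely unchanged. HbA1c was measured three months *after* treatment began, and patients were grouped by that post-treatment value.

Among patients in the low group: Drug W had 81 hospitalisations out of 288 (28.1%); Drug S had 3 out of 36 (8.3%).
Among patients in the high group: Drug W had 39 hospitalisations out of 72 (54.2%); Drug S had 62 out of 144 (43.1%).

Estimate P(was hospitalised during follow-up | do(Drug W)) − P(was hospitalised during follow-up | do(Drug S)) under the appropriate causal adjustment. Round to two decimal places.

-0.03

HbA1c is recorded after the drug and is itself shifted by it — it sits on the causal path from drug to outcome. Conditioning on a mediator would strip out part of the effect we want; the pooled comparison gives the total causal effect.
The causal difference is the pooled difference: 0.333 − 0.361 = -0.028.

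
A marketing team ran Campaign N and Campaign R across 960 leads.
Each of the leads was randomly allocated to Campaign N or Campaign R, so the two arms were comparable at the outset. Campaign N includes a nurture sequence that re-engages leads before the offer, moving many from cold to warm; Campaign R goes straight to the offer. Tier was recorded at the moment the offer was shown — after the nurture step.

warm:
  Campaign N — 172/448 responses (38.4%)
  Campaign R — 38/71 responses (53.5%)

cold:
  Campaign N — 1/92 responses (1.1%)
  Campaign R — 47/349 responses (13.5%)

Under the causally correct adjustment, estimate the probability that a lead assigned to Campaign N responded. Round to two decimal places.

0.32

Because the campaign influences engagement tier, engagement tier is a post-treatment mediator, not a confounder. Stratifying on it would bias the estimate; the causal effect is the crude pooled difference.
So P(outcome | do(Campaign N)) is just the pooled rate for Campaign N: 173/540 = 0.320.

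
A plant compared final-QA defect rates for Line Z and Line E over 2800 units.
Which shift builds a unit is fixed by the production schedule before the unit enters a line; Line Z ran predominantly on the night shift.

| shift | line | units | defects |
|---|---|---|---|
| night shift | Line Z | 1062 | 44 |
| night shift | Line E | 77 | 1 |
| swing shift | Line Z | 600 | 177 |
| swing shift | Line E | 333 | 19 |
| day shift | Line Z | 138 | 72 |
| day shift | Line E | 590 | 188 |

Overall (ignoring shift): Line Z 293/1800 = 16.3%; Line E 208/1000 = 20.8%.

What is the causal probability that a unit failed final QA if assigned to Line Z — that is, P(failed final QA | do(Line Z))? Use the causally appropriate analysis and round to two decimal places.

The stratified and pooled comparisons disagree (Line E wins within each shift; Line Z wins overall), so the answer turns on the causal role of shift.
Shift differs across lines for reasons unrelated to any effect of the line itself, and it separately predicts the outcome — a classic confounder. We must compare within shift levels.
Standardising Line Z to the population shift mix: 0.407·44/1062 + 0.333·177/600 + 0.260·72/138 = 0.251.

0.25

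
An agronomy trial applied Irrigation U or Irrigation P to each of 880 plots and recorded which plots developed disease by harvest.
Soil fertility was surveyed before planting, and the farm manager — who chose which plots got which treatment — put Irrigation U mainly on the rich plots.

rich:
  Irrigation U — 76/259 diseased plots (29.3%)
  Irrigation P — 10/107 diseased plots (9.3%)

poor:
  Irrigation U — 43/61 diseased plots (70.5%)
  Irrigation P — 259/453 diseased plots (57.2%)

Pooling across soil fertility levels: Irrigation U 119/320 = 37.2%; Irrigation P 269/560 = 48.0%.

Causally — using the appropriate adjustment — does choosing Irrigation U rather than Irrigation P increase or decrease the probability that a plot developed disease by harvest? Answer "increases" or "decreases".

The stratified and pooled comparisons disagree (Irrigation P wins within each soil fertility; Irrigation U wins overall), so the answer turns on the causal role of soil fertility.
Nothing the irrigation does changes soil fertility; the imbalance is an allocation artefact. With soil fertility also predicting the outcome, the pooled figure is confounded, and the within-stratum comparison is the causal one.
Within each level — rich: 29.3% vs 9.3%; poor: 70.5% vs 57.2% — Irrigation P is lower every time.

increases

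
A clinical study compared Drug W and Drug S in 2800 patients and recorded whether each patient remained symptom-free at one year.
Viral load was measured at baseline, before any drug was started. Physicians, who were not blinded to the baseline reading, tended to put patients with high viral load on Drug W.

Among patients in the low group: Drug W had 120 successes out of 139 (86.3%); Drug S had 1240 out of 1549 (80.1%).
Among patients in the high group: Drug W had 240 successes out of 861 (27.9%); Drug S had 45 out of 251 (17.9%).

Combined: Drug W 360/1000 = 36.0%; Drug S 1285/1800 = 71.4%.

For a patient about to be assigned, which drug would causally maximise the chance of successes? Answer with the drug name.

Drug W

Viral load satisfies the back-door criterion: it is not a descendant of the drug, and it blocks the spurious path from drug to outcome. Adjusting for it (i.e., using the within-viral load rates) gives the causal effect.
Within each level — low: 86.3% vs 80.1%; high: 27.9% vs 17.9% — Drug W is higher every time.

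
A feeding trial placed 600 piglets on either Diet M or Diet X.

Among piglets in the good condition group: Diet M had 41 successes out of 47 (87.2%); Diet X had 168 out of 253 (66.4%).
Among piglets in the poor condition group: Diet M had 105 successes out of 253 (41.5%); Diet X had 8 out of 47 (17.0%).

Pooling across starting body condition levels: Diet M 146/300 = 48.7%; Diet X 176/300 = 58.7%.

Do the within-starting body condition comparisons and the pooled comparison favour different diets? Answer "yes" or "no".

Within each starting body condition level (good condition 87.2% vs 66.4%; poor condition 41.5% vs 17.0%), Diet M has the higher rate every time. Pooled: 48.7% vs 58.7% — Diet X has the higher rate overall. The two comparisons disagree.

yes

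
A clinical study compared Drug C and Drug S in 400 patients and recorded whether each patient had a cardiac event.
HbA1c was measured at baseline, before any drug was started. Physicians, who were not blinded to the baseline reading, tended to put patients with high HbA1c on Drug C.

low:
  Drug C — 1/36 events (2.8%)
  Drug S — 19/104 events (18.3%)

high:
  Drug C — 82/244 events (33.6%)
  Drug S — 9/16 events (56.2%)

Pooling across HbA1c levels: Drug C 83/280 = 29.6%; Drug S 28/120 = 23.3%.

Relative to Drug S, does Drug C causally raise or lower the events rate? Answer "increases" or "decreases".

decreases

Within every HbA1c level Drug C has the lower rate, yet pooled Drug S does — Simpson's reversal.
The imbalance in HbA1c arose from how patients were allocated, not from anything the drug did; and HbA1c independently affects the outcome. The pooled gap is confounded — condition on HbA1c.
Within each level — low: 2.8% vs 18.3%; high: 33.6% vs 56.2% — Drug C is lower every time.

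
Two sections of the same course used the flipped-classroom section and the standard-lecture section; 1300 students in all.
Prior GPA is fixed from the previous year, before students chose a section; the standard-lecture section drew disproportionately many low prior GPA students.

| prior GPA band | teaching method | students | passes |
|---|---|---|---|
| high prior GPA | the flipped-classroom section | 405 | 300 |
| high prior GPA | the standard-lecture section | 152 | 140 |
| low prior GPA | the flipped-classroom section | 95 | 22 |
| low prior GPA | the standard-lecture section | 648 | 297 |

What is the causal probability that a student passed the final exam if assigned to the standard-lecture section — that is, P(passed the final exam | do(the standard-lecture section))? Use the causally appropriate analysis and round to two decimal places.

Prior GPA band is set before the teaching method has any effect — it is not caused by the teaching method — and it independently drives the outcome. That makes it a confounder, so the causal comparison is within prior GPA band levels.
Standardising the standard-lecture section to the population prior GPA band mix: 0.428·140/152 + 0.572·297/648 = 0.657.

0.66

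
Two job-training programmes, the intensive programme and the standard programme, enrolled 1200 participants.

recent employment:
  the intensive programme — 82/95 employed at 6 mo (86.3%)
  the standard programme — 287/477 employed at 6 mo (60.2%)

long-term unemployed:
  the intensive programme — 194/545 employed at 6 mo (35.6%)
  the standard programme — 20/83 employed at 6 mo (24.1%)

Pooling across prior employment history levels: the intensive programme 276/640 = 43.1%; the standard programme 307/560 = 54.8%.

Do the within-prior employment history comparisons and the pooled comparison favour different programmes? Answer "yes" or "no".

Within each prior employment history level (recent employment 86.3% vs 60.2%; long-term unemployed 35.6% vs 24.1%), the intensive programme has the higher rate every time. Pooled: 43.1% vs 54.8% — the standard programme has the higher rate overall. The two comparisons disagree.

yes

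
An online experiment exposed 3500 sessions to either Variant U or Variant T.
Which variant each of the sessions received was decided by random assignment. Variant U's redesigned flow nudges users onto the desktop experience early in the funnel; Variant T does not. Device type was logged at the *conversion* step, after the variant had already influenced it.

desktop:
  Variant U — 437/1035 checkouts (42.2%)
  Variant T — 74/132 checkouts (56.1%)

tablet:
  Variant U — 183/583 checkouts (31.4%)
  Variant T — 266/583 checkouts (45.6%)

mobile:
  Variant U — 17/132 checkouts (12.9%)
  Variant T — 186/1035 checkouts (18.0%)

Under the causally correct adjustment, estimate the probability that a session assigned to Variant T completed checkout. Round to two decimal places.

Stratifying would compare variants among sessions the variants themselves sorted into device type groups — a form of selection on an intermediate. The unconditioned pooled rates give the total causal effect.
So P(outcome | do(Variant T)) is just the pooled rate for Variant T: 526/1750 = 0.301.

0.30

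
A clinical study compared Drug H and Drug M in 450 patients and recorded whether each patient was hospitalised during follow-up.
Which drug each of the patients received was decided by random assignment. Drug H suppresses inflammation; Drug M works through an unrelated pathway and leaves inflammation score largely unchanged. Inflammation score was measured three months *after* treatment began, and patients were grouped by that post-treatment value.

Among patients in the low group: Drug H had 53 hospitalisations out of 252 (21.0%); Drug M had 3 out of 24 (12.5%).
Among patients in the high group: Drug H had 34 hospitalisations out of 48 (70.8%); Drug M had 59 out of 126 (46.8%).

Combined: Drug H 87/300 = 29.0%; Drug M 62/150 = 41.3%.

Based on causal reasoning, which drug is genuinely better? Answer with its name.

Within every inflammation score level Drug M has the lower rate, yet pooled Drug H does — Simpson's reversal.
Inflammation score is recorded after the drug and is itself shifted by it — it sits on the causal path from drug to outcome. Conditioning on a mediator would strip out part of the effect we want; the pooled comparison gives the total causal effect.
Pooled: Drug H 29.0% vs Drug M 41.3%; Drug H is lower overall.

Drug H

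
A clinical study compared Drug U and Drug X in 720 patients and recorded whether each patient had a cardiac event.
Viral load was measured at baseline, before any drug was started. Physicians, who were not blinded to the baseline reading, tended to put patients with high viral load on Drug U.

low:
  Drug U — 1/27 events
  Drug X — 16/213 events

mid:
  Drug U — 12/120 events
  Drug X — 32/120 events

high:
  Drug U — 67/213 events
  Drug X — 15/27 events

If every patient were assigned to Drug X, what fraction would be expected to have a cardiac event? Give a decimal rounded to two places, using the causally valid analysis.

Viral load is set before the drug has any effect — it is not caused by the drug — and it independently drives the outcome. That makes it a confounder, so the causal comparison is within viral load levels.
Standardising Drug X to the population viral load mix: 0.333·16/213 + 0.333·32/120 + 0.333·15/27 = 0.299.

0.30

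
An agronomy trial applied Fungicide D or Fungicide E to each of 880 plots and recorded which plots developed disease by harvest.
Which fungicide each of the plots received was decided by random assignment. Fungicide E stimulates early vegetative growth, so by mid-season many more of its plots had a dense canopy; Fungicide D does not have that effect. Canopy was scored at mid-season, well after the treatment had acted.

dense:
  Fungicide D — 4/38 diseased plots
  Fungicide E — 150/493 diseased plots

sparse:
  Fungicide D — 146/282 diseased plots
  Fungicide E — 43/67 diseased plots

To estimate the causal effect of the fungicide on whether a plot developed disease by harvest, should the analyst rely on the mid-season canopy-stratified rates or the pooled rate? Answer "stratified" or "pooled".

pooled

The distribution of mid-season canopy is itself part of what the fungicide does — it is an intermediate outcome. Holding it fixed would remove that part of the effect; the total effect is the pooled difference.
Pooled: Fungicide D 46.9% vs Fungicide E 34.5%; Fungicide E is lower overall.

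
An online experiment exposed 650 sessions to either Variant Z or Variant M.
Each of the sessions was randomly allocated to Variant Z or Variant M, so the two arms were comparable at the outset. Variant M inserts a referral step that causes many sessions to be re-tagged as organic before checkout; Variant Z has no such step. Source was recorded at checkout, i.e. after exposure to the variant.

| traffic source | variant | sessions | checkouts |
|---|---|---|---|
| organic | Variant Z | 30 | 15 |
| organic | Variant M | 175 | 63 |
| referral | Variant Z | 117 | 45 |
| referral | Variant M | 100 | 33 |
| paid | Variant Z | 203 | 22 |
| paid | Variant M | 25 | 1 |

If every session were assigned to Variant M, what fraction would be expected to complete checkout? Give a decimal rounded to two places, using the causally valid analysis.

The distribution of traffic source is itself part of what the variant does — it is an intermediate outcome. Holding it fixed would remove that part of the effect; the total effect is the pooled difference.
So P(outcome | do(Variant M)) is just the pooled rate for Variant M: 97/300 = 0.323.

0.32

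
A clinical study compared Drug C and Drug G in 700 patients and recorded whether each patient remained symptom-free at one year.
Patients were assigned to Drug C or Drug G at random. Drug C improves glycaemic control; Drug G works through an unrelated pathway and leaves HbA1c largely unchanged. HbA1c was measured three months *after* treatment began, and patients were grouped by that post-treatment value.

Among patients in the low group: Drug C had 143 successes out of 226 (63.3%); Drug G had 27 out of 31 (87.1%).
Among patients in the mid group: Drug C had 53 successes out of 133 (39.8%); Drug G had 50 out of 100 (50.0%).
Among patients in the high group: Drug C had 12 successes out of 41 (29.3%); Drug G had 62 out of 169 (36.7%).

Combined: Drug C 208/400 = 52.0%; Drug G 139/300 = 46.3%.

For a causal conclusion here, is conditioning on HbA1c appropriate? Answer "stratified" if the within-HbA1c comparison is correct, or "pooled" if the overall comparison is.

pooled

The distribution of HbA1c is itself part of what the drug does — it is an intermediate outcome. Holding it fixed would remove that part of the effect; the total effect is the pooled difference.
Pooled: Drug C 52.0% vs Drug G 46.3%; Drug C is higher overall.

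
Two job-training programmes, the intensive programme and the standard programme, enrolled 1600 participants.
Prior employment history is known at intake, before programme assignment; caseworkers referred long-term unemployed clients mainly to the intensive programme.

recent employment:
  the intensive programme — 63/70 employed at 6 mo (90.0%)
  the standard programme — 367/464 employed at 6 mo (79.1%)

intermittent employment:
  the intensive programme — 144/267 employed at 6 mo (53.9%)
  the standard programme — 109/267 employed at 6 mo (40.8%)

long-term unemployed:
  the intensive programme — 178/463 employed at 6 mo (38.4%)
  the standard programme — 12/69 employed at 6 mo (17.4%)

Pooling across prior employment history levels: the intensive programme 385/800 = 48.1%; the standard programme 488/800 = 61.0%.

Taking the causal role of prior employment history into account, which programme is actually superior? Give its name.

Since prior employment history is a pre-existing factor (not a product of the programme) and it affects the outcome on its own, it is a confounder. The stratified rates, not the pooled rate, identify the causal effect.
Within each level — recent employment: 90.0% vs 79.1%; intermittent employment: 53.9% vs 40.8%; long-term unemployed: 38.4% vs 17.4% — the intensive programme is higher every time.

the intensive programme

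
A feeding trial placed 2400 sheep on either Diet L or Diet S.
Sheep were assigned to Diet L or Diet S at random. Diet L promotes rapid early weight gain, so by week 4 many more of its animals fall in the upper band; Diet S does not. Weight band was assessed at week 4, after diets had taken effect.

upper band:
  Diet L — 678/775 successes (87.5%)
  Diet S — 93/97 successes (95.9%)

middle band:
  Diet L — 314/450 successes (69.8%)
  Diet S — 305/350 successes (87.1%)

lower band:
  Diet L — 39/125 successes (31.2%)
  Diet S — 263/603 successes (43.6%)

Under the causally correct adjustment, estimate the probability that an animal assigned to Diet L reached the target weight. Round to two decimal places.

0.76

Week-4 weight band lies on the pathway diet → week-4 weight band → outcome, so adjusting for it blocks the indirect effect. For the total causal effect of diet, use the unadjusted pooled rates.
So P(outcome | do(Diet L)) is just the pooled rate for Diet L: 1031/1350 = 0.764.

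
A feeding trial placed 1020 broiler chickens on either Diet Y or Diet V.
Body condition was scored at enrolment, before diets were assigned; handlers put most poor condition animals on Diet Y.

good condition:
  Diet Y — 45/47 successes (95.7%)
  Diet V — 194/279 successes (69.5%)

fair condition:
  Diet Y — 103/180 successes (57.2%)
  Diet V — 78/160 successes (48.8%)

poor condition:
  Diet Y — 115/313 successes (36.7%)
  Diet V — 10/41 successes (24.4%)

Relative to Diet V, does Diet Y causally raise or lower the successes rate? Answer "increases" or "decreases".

The imbalance in starting body condition arose from how broiler chickens were allocated, not from anything the diet did; and starting body condition independently affects the outcome. The pooled gap is confounded — condition on starting body condition.
Within each level — good condition: 95.7% vs 69.5%; fair condition: 57.2% vs 48.8%; poor condition: 36.7% vs 24.4% — Diet Y is higher every time.

increases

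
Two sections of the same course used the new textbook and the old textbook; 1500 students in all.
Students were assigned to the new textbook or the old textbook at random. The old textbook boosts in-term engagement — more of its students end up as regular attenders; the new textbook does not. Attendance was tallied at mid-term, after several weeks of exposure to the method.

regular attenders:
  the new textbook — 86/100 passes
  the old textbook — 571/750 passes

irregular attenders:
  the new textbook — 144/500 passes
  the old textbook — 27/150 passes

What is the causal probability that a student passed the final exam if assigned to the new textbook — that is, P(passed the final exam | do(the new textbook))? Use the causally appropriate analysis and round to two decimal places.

0.38

the new textbook is higher inside every mid-term attendance stratum but the old textbook is higher in aggregate. Whether to stratify depends on how mid-term attendance relates to the teaching method.
Mid-term attendance is downstream of the teaching method. One should not condition on a consequence of treatment, so the overall rates are the right comparison.
So P(outcome | do(the new textbook)) is just the pooled rate for the new textbook: 230/600 = 0.383.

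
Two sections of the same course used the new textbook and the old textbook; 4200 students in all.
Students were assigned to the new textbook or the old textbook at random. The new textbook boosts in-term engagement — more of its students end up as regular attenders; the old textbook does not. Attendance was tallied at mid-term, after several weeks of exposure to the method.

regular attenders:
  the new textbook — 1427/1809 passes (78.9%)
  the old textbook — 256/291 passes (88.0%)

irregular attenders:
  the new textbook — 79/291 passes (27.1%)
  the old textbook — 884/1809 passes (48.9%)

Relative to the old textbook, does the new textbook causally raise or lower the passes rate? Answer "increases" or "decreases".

Within every mid-term attendance level the old textbook has the higher rate, yet pooled the new textbook does — Simpson's reversal.
Stratifying would compare teaching methods among students the teaching methods themselves sorted into mid-term attendance groups — a form of selection on an intermediate. The unconditioned pooled rates give the total causal effect.
Pooled: the new textbook 71.7% vs the old textbook 54.3%; the new textbook is higher overall.

increases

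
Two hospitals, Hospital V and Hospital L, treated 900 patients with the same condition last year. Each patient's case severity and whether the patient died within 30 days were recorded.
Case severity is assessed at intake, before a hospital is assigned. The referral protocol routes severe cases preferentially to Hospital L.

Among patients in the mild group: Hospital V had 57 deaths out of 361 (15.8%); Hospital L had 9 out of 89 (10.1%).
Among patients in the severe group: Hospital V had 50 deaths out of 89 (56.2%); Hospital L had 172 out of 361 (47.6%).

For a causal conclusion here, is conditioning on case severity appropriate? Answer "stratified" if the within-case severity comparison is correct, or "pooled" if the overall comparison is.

Case severity satisfies the back-door criterion: it is not a descendant of the hospital, and it blocks the spurious path from hospital to outcome. Adjusting for it (i.e., using the within-case severity rates) gives the causal effect.
Within each level — mild: 15.8% vs 10.1%; severe: 56.2% vs 47.6% — Hospital L is lower every time.

stratified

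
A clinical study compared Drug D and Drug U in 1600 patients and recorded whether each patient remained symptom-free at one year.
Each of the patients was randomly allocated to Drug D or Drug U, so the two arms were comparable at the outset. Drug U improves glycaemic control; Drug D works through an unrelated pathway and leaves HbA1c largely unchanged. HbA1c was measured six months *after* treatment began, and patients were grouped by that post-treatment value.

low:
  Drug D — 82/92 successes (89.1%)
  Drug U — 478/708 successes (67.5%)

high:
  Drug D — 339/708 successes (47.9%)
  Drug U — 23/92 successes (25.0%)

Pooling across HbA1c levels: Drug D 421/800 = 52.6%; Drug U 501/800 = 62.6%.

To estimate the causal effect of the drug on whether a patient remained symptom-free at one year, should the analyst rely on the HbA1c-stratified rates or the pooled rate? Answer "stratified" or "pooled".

HbA1c is downstream of the drug. One should not condition on a consequence of treatment, so the overall rates are the right comparison.
Pooled: Drug D 52.6% vs Drug U 62.6%; Drug U is higher overall.

pooled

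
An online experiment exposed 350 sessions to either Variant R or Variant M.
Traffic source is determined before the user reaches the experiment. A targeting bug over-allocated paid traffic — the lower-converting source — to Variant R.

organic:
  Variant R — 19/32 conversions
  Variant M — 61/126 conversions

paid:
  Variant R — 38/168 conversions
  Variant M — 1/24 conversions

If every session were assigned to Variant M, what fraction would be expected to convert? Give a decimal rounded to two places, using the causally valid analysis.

The traffic source-specific comparison favours Variant R throughout, but the pooled figures favour Variant M. The question is whether to condition on traffic source.
Traffic source differs across variants for reasons unrelated to any effect of the variant itself, and it separately predicts the outcome — a classic confounder. We must compare within traffic source levels.
Standardising Variant M to the population traffic source mix: 0.451·61/126 + 0.549·1/24 = 0.241.

0.24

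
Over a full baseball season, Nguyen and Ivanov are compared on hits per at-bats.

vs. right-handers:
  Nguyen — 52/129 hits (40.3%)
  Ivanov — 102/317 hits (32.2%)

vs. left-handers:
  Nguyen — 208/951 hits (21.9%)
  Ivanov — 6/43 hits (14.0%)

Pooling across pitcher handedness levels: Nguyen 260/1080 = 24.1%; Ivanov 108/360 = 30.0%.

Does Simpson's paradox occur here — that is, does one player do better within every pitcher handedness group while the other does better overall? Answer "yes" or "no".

yes

Within each pitcher handedness level (vs. right-handers 40.3% vs 32.2%; vs. left-handers 21.9% vs 14.0%), Nguyen has the higher rate every time. Pooled: 24.1% vs 30.0% — Ivanov has the higher rate overall. The two comparisons disagree.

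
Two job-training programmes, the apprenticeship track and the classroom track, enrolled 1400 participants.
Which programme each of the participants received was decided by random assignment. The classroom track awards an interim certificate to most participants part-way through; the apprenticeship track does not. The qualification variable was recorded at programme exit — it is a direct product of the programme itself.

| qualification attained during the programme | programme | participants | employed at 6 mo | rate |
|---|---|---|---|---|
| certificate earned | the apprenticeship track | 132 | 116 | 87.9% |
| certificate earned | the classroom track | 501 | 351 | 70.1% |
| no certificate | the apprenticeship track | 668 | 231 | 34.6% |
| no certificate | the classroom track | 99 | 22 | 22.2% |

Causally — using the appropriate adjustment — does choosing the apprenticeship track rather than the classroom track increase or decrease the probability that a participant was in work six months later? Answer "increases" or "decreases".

Qualification attained during the programme is downstream of the programme. One should not condition on a consequence of treatment, so the overall rates are the right comparison.
Pooled: the apprenticeship track 43.4% vs the classroom track 62.2%; the classroom track is higher overall.

decreases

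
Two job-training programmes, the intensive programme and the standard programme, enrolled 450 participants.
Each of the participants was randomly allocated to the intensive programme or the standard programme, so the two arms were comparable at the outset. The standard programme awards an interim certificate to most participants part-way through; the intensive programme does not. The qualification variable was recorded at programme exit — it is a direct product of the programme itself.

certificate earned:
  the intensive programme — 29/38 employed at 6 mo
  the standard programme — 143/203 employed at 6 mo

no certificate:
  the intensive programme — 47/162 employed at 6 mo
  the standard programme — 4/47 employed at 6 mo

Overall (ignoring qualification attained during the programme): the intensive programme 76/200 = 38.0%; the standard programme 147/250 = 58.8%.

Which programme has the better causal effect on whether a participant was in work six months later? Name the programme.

The distribution of qualification attained during the programme is itself part of what the programme does — it is an intermediate outcome. Holding it fixed would remove that part of the effect; the total effect is the pooled difference.
Pooled: the intensive programme 38.0% vs the standard programme 58.8%; the standard programme is higher overall.

the standard programme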